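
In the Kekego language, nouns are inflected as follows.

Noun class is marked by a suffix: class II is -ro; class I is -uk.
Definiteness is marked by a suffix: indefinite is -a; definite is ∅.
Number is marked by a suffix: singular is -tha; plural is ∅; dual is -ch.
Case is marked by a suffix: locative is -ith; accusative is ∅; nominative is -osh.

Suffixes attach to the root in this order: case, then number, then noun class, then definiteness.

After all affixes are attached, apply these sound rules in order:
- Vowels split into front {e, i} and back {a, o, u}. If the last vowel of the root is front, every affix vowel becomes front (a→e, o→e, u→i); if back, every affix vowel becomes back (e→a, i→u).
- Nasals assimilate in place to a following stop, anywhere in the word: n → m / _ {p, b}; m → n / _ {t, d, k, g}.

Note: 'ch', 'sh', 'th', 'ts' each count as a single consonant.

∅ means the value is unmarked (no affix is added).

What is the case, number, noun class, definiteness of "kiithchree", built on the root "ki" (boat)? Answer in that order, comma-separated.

locative, dual, class II, indefinite

Segment: ki-ith-ch-ro-a.
case: -ith → locative.
number: -ch → dual.
noun class: -ro → class II.
definiteness: -a → indefinite.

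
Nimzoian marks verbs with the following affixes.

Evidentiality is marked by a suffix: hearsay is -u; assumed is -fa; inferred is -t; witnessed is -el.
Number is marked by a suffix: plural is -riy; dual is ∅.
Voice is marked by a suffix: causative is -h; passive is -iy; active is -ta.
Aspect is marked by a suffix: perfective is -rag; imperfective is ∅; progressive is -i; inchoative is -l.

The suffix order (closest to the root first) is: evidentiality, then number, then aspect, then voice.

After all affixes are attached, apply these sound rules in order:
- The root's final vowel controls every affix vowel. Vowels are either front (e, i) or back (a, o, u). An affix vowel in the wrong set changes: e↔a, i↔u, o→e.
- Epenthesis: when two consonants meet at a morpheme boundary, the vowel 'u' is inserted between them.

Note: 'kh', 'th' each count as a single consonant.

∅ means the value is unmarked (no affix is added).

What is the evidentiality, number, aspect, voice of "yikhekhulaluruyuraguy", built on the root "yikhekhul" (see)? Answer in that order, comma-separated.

witnessed, plural, perfective, passive

Segment: yikhekhul-el-riy-rag-iy.
evidentiality: -el → witnessed.
number: -riy → plural.
aspect: -rag → perfective.
voice: -iy → passive.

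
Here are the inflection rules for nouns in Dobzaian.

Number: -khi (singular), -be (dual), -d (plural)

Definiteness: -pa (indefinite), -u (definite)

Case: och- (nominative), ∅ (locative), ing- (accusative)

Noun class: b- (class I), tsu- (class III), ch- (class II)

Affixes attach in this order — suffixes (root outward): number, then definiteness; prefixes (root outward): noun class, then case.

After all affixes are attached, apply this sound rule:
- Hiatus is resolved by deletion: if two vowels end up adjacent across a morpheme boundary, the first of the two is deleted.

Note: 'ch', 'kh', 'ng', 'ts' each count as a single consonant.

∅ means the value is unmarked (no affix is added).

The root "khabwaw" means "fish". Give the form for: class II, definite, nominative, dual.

ochchkhabwawbu

Attach number dual -be → khabwawbe.
Attach noun class class II ch- → chkhabwawbe.
Attach case nominative och- → ochchkhabwawbe.
Attach definiteness definite -u → ochchkhabwawbeu.
Apply vowel deletion: ochchkhabwawbeu → ochchkhabwawbu.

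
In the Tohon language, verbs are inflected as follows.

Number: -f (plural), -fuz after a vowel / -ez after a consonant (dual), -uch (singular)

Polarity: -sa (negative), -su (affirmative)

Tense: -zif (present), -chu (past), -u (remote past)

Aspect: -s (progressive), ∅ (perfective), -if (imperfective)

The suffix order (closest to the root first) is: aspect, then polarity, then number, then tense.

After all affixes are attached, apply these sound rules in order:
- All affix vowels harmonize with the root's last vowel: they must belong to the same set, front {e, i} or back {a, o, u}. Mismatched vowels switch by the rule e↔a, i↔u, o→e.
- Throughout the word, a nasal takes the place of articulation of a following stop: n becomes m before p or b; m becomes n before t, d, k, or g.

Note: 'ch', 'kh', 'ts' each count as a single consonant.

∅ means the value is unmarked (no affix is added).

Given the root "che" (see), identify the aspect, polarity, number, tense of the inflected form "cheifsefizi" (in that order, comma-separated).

Segment: che-if-sa-fuz-u.
aspect: -if → imperfective.
polarity: -sa → negative.
number: -fuz/ez → dual.
tense: -u → remote past.

imperfective, negative, dual, remote past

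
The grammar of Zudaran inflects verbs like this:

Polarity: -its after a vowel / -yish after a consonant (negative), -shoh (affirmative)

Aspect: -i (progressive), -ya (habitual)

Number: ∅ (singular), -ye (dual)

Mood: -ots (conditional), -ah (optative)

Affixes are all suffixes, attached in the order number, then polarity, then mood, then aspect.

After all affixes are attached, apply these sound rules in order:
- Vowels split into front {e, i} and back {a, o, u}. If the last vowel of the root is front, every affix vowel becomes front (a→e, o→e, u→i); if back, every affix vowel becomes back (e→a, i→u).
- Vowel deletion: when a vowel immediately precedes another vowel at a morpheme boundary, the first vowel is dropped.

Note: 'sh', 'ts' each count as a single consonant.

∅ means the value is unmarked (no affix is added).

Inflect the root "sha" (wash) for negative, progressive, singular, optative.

shutsahu

number = singular: zero marking, form stays sha.
Attach polarity negative -its (after vowel 'a') → shaits.
Attach mood optative -ah → shaitsah.
Attach aspect progressive -i → shaitsahi.
Apply vowel harmony: shaitsahi → shautsahu.
Apply vowel deletion: shautsahu → shutsahu.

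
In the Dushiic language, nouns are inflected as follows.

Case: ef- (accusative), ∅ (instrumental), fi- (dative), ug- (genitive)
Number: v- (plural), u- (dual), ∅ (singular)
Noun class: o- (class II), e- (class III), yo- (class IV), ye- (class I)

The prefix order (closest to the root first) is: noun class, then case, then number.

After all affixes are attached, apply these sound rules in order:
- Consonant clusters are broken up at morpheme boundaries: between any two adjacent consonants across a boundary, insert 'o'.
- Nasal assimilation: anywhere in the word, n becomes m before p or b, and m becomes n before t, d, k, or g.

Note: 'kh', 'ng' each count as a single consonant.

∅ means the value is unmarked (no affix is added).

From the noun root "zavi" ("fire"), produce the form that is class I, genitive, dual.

uugoyezavi

Attach noun class class I ye- → yezavi.
Attach case genitive ug- → ugyezavi.
Attach number dual u- → uugyezavi.
Apply epenthesis: uugyezavi → uugoyezavi.
Nasal assimilation: no change.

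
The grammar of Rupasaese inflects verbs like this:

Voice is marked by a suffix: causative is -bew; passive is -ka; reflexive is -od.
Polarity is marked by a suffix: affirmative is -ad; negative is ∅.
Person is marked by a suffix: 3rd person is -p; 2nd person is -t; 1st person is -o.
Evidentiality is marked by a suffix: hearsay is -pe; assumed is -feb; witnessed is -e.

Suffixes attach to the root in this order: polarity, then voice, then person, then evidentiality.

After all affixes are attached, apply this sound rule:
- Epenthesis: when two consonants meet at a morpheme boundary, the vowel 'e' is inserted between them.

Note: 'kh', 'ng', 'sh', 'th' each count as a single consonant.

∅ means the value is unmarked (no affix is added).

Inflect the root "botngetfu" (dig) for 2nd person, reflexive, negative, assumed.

botngetfuodetefeb

polarity = negative: zero marking, form stays botngetfu.
Attach voice reflexive -od → botngetfuod.
Attach person 2nd person -t → botngetfuodt.
Attach evidentiality assumed -feb → botngetfuodtfeb.
Apply epenthesis: botngetfuodtfeb → botngetfuodetefeb.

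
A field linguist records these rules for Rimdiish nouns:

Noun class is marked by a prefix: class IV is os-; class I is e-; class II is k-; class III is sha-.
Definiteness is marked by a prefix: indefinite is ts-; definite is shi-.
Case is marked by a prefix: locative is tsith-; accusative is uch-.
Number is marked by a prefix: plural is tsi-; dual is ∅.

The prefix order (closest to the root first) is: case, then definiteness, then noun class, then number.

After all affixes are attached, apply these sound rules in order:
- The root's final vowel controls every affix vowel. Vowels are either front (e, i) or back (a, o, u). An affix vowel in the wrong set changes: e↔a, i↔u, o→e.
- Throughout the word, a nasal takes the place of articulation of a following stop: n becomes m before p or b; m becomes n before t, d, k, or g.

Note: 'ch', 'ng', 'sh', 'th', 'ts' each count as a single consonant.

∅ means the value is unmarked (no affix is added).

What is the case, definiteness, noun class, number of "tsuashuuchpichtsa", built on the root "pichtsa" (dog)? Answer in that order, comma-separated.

Segment: tsi-e-shi-uch-pichtsa.
case: uch- → accusative.
definiteness: shi- → definite.
noun class: e- → class I.
number: tsi- → plural.

accusative, definite, class I, plural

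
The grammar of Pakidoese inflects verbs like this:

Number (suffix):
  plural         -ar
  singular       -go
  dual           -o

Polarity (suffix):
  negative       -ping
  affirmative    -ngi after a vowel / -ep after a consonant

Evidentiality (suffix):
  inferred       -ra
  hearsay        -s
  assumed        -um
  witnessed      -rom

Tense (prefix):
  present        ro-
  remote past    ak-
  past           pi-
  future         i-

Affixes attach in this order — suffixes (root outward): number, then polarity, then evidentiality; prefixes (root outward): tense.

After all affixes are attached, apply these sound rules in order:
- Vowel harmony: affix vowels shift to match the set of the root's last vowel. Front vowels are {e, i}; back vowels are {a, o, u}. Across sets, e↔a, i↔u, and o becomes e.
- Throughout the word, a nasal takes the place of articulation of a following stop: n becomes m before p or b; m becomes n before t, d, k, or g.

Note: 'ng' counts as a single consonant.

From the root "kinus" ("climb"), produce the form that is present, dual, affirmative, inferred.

rokinusongura

Attach number dual -o → kinuso.
Attach tense present ro- → rokinuso.
Attach polarity affirmative -ngi (after vowel 'o') → rokinusongi.
Attach evidentiality inferred -ra → rokinusongira.
Apply vowel harmony: rokinusongira → rokinusongura.
Nasal assimilation: no change.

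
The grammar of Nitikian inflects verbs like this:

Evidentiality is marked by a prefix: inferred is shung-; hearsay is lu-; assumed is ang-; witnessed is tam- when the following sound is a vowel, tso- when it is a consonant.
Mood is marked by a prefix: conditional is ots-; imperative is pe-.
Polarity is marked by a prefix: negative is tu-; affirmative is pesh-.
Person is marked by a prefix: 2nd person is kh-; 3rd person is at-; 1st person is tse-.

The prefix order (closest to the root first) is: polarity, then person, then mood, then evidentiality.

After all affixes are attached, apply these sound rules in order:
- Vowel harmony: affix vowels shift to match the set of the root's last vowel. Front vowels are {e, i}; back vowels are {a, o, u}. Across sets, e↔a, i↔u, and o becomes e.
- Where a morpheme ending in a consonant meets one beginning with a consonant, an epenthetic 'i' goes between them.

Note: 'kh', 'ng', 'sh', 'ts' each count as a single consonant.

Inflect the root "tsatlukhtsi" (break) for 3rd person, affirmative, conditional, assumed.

engetsetipeshitsatlukhtsi

Attach polarity affirmative pesh- → peshtsatlukhtsi.
Attach person 3rd person at- → atpeshtsatlukhtsi.
Attach mood conditional ots- → otsatpeshtsatlukhtsi.
Attach evidentiality assumed ang- → angotsatpeshtsatlukhtsi.
Apply vowel harmony: angotsatpeshtsatlukhtsi → engetsetpeshtsatlukhtsi.
Apply epenthesis: engetsetpeshtsatlukhtsi → engetsetipeshitsatlukhtsi.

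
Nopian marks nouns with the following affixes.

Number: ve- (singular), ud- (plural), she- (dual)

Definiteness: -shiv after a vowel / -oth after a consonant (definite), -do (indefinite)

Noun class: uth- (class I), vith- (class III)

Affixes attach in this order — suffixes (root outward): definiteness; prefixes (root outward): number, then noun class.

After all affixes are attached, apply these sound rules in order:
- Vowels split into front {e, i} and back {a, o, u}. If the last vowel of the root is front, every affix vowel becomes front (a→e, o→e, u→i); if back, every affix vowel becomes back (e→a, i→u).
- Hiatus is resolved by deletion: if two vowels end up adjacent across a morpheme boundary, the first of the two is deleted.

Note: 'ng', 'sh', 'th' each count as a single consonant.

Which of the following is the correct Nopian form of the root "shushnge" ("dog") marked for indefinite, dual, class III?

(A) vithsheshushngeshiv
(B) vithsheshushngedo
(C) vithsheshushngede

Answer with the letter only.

C

Attach number dual she- → sheshushnge.
Attach noun class class III vith- → vithsheshushnge.
Attach definiteness indefinite -do → vithsheshushngedo.
Apply vowel harmony: vithsheshushngedo → vithsheshushngede.
Vowel deletion: no change.
So the correct form is vithsheshushngede, option (C).
(A) vithsheshushngeshiv is wrong: it uses definite instead of indefinite for definiteness.
(B) vithsheshushngedo is wrong: it fails to apply the sound rule(s).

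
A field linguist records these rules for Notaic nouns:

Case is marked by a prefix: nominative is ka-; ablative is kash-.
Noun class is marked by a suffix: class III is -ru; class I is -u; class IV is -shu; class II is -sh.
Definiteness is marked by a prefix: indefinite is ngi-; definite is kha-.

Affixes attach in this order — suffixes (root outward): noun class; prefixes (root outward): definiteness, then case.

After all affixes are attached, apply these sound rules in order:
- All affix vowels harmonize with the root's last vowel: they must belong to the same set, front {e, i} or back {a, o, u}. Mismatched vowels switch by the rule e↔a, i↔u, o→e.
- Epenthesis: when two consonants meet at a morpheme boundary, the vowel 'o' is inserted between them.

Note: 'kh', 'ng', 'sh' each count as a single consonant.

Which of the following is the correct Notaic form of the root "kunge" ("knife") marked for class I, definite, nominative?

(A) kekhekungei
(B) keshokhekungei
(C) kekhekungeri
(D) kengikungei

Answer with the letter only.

Attach definiteness definite kha- → khakunge.
Attach noun class class I -u → khakungeu.
Attach case nominative ka- → kakhakungeu.
Apply vowel harmony: kakhakungeu → kekhekungei.
Epenthesis: no change.
So the correct form is kekhekungei, option (A).
(B) keshokhekungei is wrong: it uses ablative instead of nominative for case.
(D) kengikungei is wrong: it uses indefinite instead of definite for definiteness.
(C) kekhekungeri is wrong: it uses class III instead of class I for noun class.

A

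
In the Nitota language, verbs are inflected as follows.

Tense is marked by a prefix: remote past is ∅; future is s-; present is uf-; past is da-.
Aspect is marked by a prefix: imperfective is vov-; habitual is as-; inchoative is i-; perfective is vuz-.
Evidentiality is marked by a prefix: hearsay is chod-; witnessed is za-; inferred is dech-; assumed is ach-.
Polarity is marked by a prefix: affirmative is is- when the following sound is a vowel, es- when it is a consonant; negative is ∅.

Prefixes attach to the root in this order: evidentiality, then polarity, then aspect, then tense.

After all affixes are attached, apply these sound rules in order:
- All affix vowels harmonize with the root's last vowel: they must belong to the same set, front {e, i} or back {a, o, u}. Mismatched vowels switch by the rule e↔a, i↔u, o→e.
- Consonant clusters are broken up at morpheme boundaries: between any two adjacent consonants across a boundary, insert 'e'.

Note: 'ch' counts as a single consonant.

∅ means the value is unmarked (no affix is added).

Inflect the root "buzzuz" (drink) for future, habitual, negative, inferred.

sasedachebuzzuz

Attach evidentiality inferred dech- → dechbuzzuz.
polarity = negative: zero marking, form stays dechbuzzuz.
Attach aspect habitual as- → asdechbuzzuz.
Attach tense future s- → sasdechbuzzuz.
Apply vowel harmony: sasdechbuzzuz → sasdachbuzzuz.
Apply epenthesis: sasdachbuzzuz → sasedachebuzzuz.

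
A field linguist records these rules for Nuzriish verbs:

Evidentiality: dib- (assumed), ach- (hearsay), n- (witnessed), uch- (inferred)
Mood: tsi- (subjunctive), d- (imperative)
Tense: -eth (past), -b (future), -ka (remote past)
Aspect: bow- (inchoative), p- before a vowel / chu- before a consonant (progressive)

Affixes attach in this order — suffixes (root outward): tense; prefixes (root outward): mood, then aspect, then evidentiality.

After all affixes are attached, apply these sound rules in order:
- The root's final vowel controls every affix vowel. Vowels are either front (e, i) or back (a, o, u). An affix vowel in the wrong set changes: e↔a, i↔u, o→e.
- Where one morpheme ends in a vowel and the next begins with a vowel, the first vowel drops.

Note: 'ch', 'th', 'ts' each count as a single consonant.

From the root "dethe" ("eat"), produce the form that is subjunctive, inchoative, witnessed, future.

nbewtsidetheb

Attach mood subjunctive tsi- → tsidethe.
Attach tense future -b → tsidetheb.
Attach aspect inchoative bow- → bowtsidetheb.
Attach evidentiality witnessed n- → nbowtsidetheb.
Apply vowel harmony: nbowtsidetheb → nbewtsidetheb.
Vowel deletion: no change.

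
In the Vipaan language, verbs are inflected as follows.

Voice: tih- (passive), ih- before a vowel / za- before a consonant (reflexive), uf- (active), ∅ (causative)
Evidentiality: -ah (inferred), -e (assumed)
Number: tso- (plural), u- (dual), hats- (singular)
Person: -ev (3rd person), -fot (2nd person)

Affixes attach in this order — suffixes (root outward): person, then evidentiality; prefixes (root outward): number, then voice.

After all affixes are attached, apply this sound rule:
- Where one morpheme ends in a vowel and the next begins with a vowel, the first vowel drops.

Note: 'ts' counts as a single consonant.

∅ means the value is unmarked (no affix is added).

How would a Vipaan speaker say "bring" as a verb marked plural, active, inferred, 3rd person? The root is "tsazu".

Attach person 3rd person -ev → tsazuev.
Attach evidentiality inferred -ah → tsazuevah.
Attach number plural tso- → tsotsazuevah.
Attach voice active uf- → uftsotsazuevah.
Apply vowel deletion: uftsotsazuevah → uftsotsazevah.

uftsotsazevah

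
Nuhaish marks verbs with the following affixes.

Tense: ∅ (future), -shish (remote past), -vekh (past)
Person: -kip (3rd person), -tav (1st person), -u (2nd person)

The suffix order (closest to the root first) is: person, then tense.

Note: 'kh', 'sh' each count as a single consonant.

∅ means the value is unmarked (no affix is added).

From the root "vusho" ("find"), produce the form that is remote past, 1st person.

vushotavshish

Attach person 1st person -tav → vushotav.
Attach tense remote past -shish → vushotavshish.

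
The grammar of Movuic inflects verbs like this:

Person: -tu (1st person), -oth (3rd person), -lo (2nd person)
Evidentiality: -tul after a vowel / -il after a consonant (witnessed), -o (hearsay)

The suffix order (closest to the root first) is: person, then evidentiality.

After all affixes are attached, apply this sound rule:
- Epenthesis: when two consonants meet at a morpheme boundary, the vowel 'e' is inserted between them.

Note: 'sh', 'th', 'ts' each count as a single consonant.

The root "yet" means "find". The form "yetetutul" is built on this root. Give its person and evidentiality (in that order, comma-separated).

1st person, witnessed

Segment: yet-tu-tul.
person: -tu → 1st person.
evidentiality: -tul/il → witnessed.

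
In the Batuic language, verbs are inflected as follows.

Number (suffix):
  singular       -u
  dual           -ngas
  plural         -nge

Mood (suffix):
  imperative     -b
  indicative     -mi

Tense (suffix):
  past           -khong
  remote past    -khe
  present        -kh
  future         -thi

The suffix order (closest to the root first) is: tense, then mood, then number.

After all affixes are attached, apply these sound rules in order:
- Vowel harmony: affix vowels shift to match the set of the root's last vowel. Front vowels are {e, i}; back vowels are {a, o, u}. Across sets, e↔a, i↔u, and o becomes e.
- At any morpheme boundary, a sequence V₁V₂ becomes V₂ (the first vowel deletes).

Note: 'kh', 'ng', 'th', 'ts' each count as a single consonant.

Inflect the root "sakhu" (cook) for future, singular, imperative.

Attach tense future -thi → sakhuthi.
Attach mood imperative -b → sakhuthib.
Attach number singular -u → sakhuthibu.
Apply vowel harmony: sakhuthibu → sakhuthubu.
Vowel deletion: no change.

sakhuthubu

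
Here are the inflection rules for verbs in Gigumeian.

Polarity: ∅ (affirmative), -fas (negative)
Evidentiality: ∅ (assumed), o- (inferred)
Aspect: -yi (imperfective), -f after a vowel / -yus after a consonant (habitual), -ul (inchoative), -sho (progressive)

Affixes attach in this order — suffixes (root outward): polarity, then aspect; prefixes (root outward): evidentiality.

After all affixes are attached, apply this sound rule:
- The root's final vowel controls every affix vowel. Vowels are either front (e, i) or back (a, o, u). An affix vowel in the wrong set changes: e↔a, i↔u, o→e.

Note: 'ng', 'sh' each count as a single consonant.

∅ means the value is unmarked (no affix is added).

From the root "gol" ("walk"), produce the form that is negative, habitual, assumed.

Attach polarity negative -fas → golfas.
evidentiality = assumed: zero marking, form stays golfas.
Attach aspect habitual -yus (after consonant 's') → golfasyus.
Vowel harmony: no change.

golfasyus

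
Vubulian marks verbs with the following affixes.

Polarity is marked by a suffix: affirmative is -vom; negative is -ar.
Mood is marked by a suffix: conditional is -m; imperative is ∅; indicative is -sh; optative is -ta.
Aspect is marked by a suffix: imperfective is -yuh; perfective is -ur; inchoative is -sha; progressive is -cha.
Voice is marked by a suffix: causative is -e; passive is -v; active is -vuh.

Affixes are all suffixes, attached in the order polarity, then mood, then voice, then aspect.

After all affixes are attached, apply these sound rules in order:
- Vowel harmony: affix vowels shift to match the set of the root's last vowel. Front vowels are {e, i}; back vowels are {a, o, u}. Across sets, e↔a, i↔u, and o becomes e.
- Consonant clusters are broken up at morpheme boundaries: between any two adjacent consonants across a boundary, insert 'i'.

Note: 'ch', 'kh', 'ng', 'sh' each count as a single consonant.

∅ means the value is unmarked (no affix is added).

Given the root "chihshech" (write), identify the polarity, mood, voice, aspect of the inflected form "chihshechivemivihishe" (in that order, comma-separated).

affirmative, imperative, active, inchoative

Segment: chihshech-vom-vuh-sha.
polarity: -vom → affirmative.
mood: ∅ → imperative.
voice: -vuh → active.
aspect: -sha → inchoative.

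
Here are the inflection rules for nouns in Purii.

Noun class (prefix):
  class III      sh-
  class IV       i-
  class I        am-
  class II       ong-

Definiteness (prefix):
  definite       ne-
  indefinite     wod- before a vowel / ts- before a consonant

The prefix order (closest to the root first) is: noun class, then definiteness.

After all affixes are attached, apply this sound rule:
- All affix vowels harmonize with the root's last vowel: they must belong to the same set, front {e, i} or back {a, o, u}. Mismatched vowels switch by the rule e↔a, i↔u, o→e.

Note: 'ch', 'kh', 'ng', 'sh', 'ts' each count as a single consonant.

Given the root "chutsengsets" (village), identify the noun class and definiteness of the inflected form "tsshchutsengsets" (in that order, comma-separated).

class III, indefinite

Segment: ts-sh-chutsengsets.
noun class: sh- → class III.
definiteness: wod/ts- → indefinite.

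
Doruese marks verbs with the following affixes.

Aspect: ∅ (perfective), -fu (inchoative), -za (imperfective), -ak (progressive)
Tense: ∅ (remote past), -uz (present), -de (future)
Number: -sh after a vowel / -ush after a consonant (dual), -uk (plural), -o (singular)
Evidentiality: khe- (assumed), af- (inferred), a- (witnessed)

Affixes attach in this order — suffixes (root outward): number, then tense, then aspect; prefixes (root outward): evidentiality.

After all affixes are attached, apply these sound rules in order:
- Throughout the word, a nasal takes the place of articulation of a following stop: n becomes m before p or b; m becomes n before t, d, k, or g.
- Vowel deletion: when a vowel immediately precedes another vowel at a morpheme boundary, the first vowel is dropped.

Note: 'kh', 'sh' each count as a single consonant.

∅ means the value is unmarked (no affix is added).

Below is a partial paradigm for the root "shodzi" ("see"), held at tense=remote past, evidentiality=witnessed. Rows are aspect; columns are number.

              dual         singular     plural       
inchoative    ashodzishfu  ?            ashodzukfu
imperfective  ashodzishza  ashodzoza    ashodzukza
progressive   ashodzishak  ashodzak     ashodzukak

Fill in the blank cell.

ashodzofu

Attach number singular -o → shodzio.
tense = remote past: zero marking, form stays shodzio.
Attach evidentiality witnessed a- → ashodzio.
Attach aspect inchoative -fu → ashodziofu.
Nasal assimilation: no change.
Apply vowel deletion: ashodziofu → ashodzofu.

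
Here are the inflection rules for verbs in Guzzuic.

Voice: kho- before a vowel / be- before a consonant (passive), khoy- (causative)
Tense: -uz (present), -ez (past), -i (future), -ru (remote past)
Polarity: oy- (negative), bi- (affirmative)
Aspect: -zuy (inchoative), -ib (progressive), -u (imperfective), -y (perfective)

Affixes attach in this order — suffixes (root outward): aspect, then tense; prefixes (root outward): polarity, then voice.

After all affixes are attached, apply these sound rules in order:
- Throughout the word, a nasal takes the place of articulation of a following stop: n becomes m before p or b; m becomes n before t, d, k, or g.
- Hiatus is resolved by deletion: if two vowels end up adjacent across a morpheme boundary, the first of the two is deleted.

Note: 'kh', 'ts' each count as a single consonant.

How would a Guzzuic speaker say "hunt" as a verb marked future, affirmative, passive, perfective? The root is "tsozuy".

bebitsozuyyi

Attach aspect perfective -y → tsozuyy.
Attach polarity affirmative bi- → bitsozuyy.
Attach tense future -i → bitsozuyyi.
Attach voice passive be- (before consonant 'b') → bebitsozuyyi.
Nasal assimilation: no change.
Vowel deletion: no change.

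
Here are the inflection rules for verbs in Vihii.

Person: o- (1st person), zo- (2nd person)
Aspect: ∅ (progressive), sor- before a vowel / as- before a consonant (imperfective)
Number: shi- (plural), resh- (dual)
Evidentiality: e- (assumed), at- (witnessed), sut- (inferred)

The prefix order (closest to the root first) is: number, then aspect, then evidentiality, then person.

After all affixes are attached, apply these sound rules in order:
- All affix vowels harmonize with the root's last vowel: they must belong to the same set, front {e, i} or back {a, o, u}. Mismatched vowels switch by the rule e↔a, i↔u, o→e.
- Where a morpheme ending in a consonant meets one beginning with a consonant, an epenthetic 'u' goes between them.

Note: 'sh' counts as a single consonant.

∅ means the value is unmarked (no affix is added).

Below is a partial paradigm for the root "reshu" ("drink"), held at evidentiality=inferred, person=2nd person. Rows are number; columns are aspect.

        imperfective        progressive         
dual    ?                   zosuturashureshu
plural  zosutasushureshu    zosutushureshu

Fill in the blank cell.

Attach number dual resh- → reshreshu.
Attach aspect imperfective as- (before consonant 'r') → asreshreshu.
Attach evidentiality inferred sut- → sutasreshreshu.
Attach person 2nd person zo- → zosutasreshreshu.
Apply vowel harmony: zosutasreshreshu → zosutasrashreshu.
Apply epenthesis: zosutasrashreshu → zosutasurashureshu.

zosutasurashureshu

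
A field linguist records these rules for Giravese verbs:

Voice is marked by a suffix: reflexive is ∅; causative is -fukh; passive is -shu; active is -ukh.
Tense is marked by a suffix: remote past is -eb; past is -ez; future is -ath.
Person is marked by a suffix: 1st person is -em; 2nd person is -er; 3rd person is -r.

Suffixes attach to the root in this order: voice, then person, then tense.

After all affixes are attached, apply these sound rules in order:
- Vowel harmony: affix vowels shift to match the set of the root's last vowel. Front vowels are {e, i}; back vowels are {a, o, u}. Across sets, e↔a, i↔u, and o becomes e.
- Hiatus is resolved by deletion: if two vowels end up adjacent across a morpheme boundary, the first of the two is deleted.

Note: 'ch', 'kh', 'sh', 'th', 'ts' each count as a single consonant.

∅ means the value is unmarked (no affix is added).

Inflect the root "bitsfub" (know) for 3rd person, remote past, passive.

bitsfubshurab

Attach voice passive -shu → bitsfubshu.
Attach person 3rd person -r → bitsfubshur.
Attach tense remote past -eb → bitsfubshureb.
Apply vowel harmony: bitsfubshureb → bitsfubshurab.
Vowel deletion: no change.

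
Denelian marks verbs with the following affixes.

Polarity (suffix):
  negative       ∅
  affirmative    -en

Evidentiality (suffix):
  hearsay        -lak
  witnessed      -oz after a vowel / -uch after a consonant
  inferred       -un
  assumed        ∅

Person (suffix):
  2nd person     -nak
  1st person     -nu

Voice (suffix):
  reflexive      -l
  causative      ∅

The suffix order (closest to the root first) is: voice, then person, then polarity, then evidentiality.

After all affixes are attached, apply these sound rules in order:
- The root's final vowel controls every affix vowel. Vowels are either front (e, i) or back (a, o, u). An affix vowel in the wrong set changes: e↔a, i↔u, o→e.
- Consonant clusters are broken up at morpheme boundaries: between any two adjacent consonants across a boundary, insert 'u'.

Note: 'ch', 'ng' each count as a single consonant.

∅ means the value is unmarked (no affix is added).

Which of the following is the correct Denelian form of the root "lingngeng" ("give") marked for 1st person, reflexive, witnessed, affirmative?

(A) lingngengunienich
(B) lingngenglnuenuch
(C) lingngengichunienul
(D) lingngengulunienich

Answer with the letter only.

Attach voice reflexive -l → lingngengl.
Attach person 1st person -nu → lingngenglnu.
Attach polarity affirmative -en → lingngenglnuen.
Attach evidentiality witnessed -uch (after consonant 'n') → lingngenglnuenuch.
Apply vowel harmony: lingngenglnuenuch → lingngenglnienich.
Apply epenthesis: lingngenglnienich → lingngengulunienich.
So the correct form is lingngengulunienich, option (D).
(C) lingngengichunienul is wrong: it has the affixes in the wrong order.
(B) lingngenglnuenuch is wrong: it fails to apply the sound rule(s).
(A) lingngengunienich is wrong: it uses causative instead of reflexive for voice.

D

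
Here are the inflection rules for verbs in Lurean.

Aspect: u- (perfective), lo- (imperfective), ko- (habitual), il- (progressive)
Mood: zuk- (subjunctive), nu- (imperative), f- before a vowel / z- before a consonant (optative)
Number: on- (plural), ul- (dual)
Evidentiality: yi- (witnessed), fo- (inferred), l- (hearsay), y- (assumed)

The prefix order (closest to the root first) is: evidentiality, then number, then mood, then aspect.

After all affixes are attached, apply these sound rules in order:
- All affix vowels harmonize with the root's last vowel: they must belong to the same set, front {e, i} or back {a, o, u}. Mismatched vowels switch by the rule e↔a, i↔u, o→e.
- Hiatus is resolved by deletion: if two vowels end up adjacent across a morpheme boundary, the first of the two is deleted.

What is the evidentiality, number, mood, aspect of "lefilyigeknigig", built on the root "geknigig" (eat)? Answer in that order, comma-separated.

witnessed, dual, optative, imperfective

Segment: lo-f-ul-yi-geknigig.
evidentiality: yi- → witnessed.
number: ul- → dual.
mood: f/z- → optative.
aspect: lo- → imperfective.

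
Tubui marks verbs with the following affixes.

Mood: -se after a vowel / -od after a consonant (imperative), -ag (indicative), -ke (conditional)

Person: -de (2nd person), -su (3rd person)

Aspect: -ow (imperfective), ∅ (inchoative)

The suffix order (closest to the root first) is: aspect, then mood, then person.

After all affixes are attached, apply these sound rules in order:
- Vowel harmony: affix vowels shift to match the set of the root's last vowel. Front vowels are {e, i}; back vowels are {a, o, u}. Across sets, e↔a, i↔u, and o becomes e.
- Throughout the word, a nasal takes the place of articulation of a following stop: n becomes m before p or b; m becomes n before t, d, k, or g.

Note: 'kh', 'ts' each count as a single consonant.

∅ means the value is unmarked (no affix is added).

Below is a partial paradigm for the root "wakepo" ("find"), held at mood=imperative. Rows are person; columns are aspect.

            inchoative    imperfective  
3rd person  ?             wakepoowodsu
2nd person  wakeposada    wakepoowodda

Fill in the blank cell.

aspect = inchoative: zero marking, form stays wakepo.
Attach mood imperative -se (after vowel 'o') → wakepose.
Attach person 3rd person -su → wakeposesu.
Apply vowel harmony: wakeposesu → wakeposasu.
Nasal assimilation: no change.

wakeposasu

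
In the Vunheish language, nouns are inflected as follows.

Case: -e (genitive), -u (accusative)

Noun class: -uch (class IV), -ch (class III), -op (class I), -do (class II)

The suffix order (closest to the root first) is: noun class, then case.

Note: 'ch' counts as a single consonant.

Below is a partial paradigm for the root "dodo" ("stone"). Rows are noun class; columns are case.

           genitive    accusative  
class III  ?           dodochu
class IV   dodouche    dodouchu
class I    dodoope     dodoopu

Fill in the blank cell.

dodoche

Attach noun class class III -ch → dodoch.
Attach case genitive -e → dodoche.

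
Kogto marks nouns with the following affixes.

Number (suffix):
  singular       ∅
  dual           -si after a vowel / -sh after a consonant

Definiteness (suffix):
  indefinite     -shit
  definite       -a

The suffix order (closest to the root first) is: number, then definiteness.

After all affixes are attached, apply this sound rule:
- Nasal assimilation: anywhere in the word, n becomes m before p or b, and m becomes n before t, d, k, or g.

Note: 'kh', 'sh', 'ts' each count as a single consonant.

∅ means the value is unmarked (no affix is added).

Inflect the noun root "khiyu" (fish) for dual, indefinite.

Attach number dual -si (after vowel 'u') → khiyusi.
Attach definiteness indefinite -shit → khiyusishit.
Nasal assimilation: no change.

khiyusishit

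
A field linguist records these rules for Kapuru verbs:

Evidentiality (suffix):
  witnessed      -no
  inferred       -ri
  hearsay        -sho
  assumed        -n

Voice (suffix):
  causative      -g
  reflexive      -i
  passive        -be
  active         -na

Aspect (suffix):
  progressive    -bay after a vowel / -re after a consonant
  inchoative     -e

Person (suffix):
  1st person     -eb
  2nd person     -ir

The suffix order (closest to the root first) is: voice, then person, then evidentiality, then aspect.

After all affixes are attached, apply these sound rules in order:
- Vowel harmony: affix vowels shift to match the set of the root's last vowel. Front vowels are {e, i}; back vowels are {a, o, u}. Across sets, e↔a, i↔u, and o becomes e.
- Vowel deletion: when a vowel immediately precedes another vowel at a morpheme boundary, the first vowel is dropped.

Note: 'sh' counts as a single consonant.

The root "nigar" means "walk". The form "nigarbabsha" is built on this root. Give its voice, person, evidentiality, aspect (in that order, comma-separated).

Segment: nigar-be-eb-sho-e.
voice: -be → passive.
person: -eb → 1st person.
evidentiality: -sho → hearsay.
aspect: -e → inchoative.

passive, 1st person, hearsay, inchoative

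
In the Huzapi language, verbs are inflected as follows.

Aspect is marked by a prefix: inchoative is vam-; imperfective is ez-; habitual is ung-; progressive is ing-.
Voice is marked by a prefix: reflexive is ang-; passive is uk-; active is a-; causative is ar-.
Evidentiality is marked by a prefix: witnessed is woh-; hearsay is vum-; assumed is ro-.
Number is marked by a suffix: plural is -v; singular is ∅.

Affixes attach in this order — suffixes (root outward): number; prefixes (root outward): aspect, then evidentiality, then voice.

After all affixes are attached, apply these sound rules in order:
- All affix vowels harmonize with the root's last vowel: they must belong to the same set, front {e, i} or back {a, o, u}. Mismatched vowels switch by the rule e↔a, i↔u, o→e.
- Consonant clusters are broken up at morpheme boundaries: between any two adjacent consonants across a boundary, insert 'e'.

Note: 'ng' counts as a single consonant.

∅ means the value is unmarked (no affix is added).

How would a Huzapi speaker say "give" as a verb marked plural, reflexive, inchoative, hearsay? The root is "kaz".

angevumevamekazev

Attach aspect inchoative vam- → vamkaz.
Attach evidentiality hearsay vum- → vumvamkaz.
Attach number plural -v → vumvamkazv.
Attach voice reflexive ang- → angvumvamkazv.
Vowel harmony: no change.
Apply epenthesis: angvumvamkazv → angevumevamekazev.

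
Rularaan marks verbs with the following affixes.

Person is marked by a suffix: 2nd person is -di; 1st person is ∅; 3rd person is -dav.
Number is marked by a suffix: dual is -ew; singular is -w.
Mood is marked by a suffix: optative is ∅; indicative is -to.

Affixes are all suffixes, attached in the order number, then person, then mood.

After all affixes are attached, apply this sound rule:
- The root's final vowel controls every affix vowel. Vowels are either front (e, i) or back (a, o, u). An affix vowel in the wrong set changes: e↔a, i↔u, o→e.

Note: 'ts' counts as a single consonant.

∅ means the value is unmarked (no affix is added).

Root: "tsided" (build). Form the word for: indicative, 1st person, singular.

Attach number singular -w → tsidedw.
person = 1st person: zero marking, form stays tsidedw.
Attach mood indicative -to → tsidedwto.
Apply vowel harmony: tsidedwto → tsidedwte.

tsidedwte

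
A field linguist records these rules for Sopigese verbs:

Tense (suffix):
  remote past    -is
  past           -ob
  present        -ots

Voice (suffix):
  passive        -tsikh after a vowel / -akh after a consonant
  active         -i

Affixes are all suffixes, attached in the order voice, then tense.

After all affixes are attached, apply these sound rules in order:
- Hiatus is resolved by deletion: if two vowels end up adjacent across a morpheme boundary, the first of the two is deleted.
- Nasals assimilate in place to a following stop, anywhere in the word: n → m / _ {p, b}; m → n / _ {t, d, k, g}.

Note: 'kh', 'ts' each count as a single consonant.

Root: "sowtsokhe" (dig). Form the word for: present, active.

Attach voice active -i → sowtsokhei.
Attach tense present -ots → sowtsokheiots.
Apply vowel deletion: sowtsokheiots → sowtsokhots.
Nasal assimilation: no change.

sowtsokhots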